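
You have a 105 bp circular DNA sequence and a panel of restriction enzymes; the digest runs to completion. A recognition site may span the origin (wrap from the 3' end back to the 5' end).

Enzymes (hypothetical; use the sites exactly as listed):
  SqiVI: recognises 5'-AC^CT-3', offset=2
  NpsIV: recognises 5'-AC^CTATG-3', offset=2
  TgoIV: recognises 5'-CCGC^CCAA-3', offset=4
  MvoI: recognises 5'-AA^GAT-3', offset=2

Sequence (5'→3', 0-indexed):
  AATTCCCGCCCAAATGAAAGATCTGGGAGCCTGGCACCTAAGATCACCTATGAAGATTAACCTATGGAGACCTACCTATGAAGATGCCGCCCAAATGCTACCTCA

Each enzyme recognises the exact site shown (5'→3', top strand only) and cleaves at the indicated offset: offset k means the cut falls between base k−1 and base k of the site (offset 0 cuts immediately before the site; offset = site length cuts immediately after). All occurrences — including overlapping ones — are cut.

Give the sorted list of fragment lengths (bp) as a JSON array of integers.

[4,4,6,7,7,7,8,10,10,11,13,18]

Site scan:
  SqiVI (ACCT, off=2): starts [35, 45, 59, 69, 73, 99] → cuts [37, 47, 61, 71, 75, 101]
  NpsIV (ACCTATG, off=2): starts [45, 59, 73] → cuts [47, 61, 75]
  TgoIV (CCGCCCAA, off=4): starts [5, 86] → cuts [9, 90]
  MvoI (AAGAT, off=2): starts [17, 39, 52, 80] → cuts [19, 41, 54, 82]

Pooled cuts: [9, 19, 37, 41, 47, 54, 61, 71, 75, 82, 90, 101]

Fragment lengths:
  9→19: 10 bp
  19→37: 18 bp
  37→41: 4 bp
  41→47: 6 bp
  47→54: 7 bp
  54→61: 7 bp
  61→71: 10 bp
  71→75: 4 bp
  75→82: 7 bp
  82→90: 8 bp
  90→101: 11 bp
  101→9 (wrap): 105-101+9 = 13 bp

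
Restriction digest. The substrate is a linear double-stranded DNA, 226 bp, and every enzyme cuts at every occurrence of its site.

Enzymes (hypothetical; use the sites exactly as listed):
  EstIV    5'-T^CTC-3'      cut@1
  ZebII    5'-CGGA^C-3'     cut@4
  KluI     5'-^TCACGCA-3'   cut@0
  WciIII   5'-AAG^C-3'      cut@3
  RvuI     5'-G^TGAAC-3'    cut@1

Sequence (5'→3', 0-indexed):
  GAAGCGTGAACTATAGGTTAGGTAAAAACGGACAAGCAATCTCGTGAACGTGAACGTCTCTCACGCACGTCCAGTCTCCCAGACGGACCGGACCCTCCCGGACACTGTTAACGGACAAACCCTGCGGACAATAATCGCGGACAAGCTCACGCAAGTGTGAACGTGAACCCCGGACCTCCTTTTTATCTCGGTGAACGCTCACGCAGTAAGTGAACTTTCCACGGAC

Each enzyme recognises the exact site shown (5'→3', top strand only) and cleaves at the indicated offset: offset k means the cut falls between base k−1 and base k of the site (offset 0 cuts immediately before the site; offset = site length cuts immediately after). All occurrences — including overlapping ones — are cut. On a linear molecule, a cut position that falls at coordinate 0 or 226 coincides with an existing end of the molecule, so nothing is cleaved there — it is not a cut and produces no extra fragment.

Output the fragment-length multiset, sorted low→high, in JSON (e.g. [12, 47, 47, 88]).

[1,1,1,2,2,4,4,4,4,4,5,5,6,6,7,7,10,11,11,12,12,12,13,13,13,15,15,26]

Scan for sites:
  EstIV TCTC/1: at [39, 56, 58, 74, 185] ⇒ [40, 57, 59, 75, 186]
  ZebII CGGAC/4: at [28, 83, 88, 98, 111, 124, 137, 170, 221] ⇒ [32, 87, 92, 102, 115, 128, 141, 174, 225]
  KluI TCACGCA/0: at [60, 146, 198] ⇒ [60, 146, 198]
  WciIII AAGC/3: at [1, 33, 142] ⇒ [4, 36, 145]
  RvuI GTGAAC/1: at [5, 43, 49, 156, 162, 190, 209] ⇒ [6, 44, 50, 157, 163, 191, 210]

All cut coordinates (distinct, sorted): [4, 6, 32, 36, 40, 44, 50, 57, 59, 60, 75, 87, 92, 102, 115, 128, 141, 145, 146, 157, 163, 174, 186, 191, 198, 210, 225]

Fragments:
  [0,4): 4 bp
  [4,6): 2 bp
  [6,32): 26 bp
  [32,36): 4 bp
  [36,40): 4 bp
  [40,44): 4 bp
  [44,50): 6 bp
  [50,57): 7 bp
  [57,59): 2 bp
  [59,60): 1 bp
  [60,75): 15 bp
  [75,87): 12 bp
  [87,92): 5 bp
  [92,102): 10 bp
  [102,115): 13 bp
  [115,128): 13 bp
  [128,141): 13 bp
  [141,145): 4 bp
  [145,146): 1 bp
  [146,157): 11 bp
  [157,163): 6 bp
  [163,174): 11 bp
  [174,186): 12 bp
  [186,191): 5 bp
  [191,198): 7 bp
  [198,210): 12 bp
  [210,225): 15 bp
  [225,226): 1 bp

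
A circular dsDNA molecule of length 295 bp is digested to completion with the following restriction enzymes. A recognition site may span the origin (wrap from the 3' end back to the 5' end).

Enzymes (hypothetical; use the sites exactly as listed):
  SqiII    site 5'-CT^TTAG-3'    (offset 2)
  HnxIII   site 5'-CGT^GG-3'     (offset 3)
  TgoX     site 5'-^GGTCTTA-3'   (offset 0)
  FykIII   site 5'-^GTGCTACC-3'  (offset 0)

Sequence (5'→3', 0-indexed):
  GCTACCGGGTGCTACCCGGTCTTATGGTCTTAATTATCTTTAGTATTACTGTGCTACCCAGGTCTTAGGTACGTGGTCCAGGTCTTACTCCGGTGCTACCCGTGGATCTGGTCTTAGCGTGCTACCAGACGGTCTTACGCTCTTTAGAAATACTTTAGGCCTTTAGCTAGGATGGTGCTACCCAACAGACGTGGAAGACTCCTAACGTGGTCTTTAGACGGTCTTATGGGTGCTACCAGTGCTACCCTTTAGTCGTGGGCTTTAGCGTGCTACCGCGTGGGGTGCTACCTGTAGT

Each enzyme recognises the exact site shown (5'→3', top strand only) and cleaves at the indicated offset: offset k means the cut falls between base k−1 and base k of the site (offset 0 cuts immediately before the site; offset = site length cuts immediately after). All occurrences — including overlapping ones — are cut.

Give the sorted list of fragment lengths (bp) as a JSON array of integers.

Per-enzyme occurrences:
  SqiII CTTTAG/2: at [37, 141, 152, 160, 211, 246, 259] ⇒ [39, 143, 154, 162, 213, 248, 261]
  HnxIII CGTGG/3: at [71, 100, 189, 205, 253, 275] ⇒ [74, 103, 192, 208, 256, 278]
  TgoX GGTCTTA/0: at [17, 25, 60, 80, 109, 130, 219] ⇒ [17, 25, 60, 80, 109, 130, 219]
  FykIII GTGCTACC/0: at [8, 50, 92, 118, 174, 229, 238, 266, 281, 293] ⇒ [8, 50, 92, 118, 174, 229, 238, 266, 281, 293]

All cut coordinates (distinct, sorted): [8, 17, 25, 39, 50, 60, 74, 80, 92, 103, 109, 118, 130, 143, 154, 162, 174, 192, 208, 213, 219, 229, 238, 248, 256, 261, 266, 278, 281, 293]

Fragments:
  8→17: 9 bp
  17→25: 8 bp
  25→39: 14 bp
  39→50: 11 bp
  50→60: 10 bp
  60→74: 14 bp
  74→80: 6 bp
  80→92: 12 bp
  92→103: 11 bp
  103→109: 6 bp
  109→118: 9 bp
  118→130: 12 bp
  130→143: 13 bp
  143→154: 11 bp
  154→162: 8 bp
  162→174: 12 bp
  174→192: 18 bp
  192→208: 16 bp
  208→213: 5 bp
  213→219: 6 bp
  219→229: 10 bp
  229→238: 9 bp
  238→248: 10 bp
  248→256: 8 bp
  256→261: 5 bp
  261→266: 5 bp
  266→278: 12 bp
  278→281: 3 bp
  281→293: 12 bp
  293→8 (wrap): 295-293+8 = 10 bp

[3,5,5,5,6,6,6,8,8,8,9,9,9,10,10,10,10,11,11,11,12,12,12,12,12,13,14,14,16,18]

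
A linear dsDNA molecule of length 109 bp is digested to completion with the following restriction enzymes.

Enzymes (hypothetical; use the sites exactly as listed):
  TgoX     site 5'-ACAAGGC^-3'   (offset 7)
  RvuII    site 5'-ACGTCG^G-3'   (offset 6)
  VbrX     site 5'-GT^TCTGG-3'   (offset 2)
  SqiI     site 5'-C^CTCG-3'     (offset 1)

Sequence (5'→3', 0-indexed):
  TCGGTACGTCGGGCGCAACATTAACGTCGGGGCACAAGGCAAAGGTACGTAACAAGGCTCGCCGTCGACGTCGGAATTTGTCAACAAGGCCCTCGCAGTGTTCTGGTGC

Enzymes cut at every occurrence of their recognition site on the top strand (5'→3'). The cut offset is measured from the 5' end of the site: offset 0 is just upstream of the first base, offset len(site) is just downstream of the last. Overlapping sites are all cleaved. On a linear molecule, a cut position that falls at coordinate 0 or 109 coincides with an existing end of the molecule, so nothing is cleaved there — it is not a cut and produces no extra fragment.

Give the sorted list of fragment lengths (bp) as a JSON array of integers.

[1,8,10,11,11,15,17,18,18]

Site scan:
  TgoX ACAAGGC/7: at [33, 51, 83] ⇒ [40, 58, 90]
  RvuII ACGTCGG/6: at [5, 23, 67] ⇒ [11, 29, 73]
  VbrX GTTCTGG/2: at [99] ⇒ [101]
  SqiI CCTCG/1: at [90] ⇒ [91]

All cut coordinates (distinct, sorted): [11, 29, 40, 58, 73, 90, 91, 101]

Fragments:
  [0,11): 11 bp
  [11,29): 18 bp
  [29,40): 11 bp
  [40,58): 18 bp
  [58,73): 15 bp
  [73,90): 17 bp
  [90,91): 1 bp
  [91,101): 10 bp
  [101,109): 8 bp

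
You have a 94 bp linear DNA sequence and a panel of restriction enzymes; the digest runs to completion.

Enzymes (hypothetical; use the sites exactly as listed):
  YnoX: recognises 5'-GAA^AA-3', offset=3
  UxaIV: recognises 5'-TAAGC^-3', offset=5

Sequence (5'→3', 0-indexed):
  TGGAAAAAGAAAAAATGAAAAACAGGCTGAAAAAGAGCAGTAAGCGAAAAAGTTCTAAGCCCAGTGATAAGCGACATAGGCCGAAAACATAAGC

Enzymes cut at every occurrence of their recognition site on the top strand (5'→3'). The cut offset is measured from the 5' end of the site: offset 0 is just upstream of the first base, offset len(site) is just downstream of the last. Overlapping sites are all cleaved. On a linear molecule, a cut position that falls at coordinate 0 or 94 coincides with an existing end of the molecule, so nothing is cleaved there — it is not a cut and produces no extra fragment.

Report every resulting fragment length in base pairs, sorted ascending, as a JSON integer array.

[3,5,6,8,9,12,12,12,13,14]

Site scan:
  YnoX GAAAA/3: at [2, 8, 16, 28, 45, 82] ⇒ [5, 11, 19, 31, 48, 85]
  UxaIV TAAGC/5: at [40, 55, 67, 89] ⇒ [45, 60, 72] (position 94 is a terminus of the linear molecule — no cut)

All cut coordinates (distinct, sorted): [5, 11, 19, 31, 45, 48, 60, 72, 85]

Fragment lengths:
  [0,5): 5 bp
  [5,11): 6 bp
  [11,19): 8 bp
  [19,31): 12 bp
  [31,45): 14 bp
  [45,48): 3 bp
  [48,60): 12 bp
  [60,72): 12 bp
  [72,85): 13 bp
  [85,94): 9 bp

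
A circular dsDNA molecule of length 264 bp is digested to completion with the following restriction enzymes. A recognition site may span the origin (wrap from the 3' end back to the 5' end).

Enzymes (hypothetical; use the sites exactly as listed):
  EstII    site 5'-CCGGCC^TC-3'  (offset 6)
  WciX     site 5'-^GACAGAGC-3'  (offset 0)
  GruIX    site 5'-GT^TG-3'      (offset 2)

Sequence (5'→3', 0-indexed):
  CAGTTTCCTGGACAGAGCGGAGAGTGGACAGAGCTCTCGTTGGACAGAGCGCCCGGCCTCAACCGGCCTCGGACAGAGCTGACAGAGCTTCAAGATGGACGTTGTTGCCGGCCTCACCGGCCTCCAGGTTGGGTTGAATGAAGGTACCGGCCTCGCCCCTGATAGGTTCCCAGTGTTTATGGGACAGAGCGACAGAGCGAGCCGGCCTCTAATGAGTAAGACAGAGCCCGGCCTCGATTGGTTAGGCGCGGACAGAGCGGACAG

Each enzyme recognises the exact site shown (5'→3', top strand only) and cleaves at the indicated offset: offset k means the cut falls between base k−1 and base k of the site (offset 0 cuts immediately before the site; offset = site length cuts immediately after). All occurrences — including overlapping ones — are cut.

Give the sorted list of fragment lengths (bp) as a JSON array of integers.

Per-enzyme occurrences:
  EstII CCGGCCTC/6: at [52, 62, 107, 116, 146, 201, 227] ⇒ [58, 68, 113, 122, 152, 207, 233]
  WciX GACAGAGC/0: at [10, 26, 42, 71, 80, 182, 190, 219, 250] ⇒ [10, 26, 42, 71, 80, 182, 190, 219, 250]
  GruIX GTTG/2: at [38, 100, 103, 127, 132] ⇒ [40, 102, 105, 129, 134]

All cut coordinates (distinct, sorted): [10, 26, 40, 42, 58, 68, 71, 80, 102, 105, 113, 122, 129, 134, 152, 182, 190, 207, 219, 233, 250]

Fragments:
  10→26: 16 bp
  26→40: 14 bp
  40→42: 2 bp
  42→58: 16 bp
  58→68: 10 bp
  68→71: 3 bp
  71→80: 9 bp
  80→102: 22 bp
  102→105: 3 bp
  105→113: 8 bp
  113→122: 9 bp
  122→129: 7 bp
  129→134: 5 bp
  134→152: 18 bp
  152→182: 30 bp
  182→190: 8 bp
  190→207: 17 bp
  207→219: 12 bp
  219→233: 14 bp
  233→250: 17 bp
  250→10 (wrap): 264-250+10 = 24 bp

[2,3,3,5,7,8,8,9,9,10,12,14,14,16,16,17,17,18,22,24,30]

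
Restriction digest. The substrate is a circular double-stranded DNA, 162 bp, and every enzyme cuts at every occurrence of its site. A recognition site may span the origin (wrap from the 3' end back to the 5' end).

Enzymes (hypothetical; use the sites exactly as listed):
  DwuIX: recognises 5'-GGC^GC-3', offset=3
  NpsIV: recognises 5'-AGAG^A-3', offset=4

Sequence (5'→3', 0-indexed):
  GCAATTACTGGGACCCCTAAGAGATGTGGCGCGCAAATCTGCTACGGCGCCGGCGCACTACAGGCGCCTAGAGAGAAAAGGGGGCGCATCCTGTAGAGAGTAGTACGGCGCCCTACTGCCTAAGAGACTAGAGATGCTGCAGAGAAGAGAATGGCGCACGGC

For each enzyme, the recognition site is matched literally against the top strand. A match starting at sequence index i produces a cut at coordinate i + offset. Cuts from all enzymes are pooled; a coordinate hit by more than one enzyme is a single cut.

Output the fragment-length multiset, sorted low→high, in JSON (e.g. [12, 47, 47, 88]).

[2,5,6,6,7,7,7,8,10,11,11,11,13,17,18,23]

Site scan:
  DwuIX GGCGC/3: at [27, 45, 51, 62, 82, 106, 152, 159] ⇒ [0, 30, 48, 54, 65, 85, 109, 155]
  NpsIV AGAGA/4: at [19, 69, 71, 94, 122, 129, 140, 145] ⇒ [23, 73, 75, 98, 126, 133, 144, 149]

All cut coordinates (distinct, sorted): [0, 23, 30, 48, 54, 65, 73, 75, 85, 98, 109, 126, 133, 144, 149, 155]

Fragments:
  0→23: 23 bp
  23→30: 7 bp
  30→48: 18 bp
  48→54: 6 bp
  54→65: 11 bp
  65→73: 8 bp
  73→75: 2 bp
  75→85: 10 bp
  85→98: 13 bp
  98→109: 11 bp
  109→126: 17 bp
  126→133: 7 bp
  133→144: 11 bp
  144→149: 5 bp
  149→155: 6 bp
  155→0 (wrap): 162-155+0 = 7 bp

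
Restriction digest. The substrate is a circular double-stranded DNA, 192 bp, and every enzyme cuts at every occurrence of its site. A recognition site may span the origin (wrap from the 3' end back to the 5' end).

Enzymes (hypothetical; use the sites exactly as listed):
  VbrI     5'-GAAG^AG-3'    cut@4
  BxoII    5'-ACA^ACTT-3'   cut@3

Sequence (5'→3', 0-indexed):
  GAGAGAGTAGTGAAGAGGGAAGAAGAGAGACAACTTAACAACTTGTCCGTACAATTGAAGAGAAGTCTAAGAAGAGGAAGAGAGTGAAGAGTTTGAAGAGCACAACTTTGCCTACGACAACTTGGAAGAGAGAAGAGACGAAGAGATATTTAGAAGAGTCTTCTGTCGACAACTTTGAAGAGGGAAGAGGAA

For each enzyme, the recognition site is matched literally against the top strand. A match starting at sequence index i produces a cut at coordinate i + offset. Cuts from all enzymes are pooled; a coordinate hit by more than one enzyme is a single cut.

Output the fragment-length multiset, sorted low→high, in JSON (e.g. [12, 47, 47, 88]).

Scan for sites:
  VbrI GAAGAG/4: at [11, 21, 56, 70, 76, 85, 94, 124, 131, 139, 152, 176, 183, 189] ⇒ [1, 15, 25, 60, 74, 80, 89, 98, 128, 135, 143, 156, 180, 187]
  BxoII ACAACTT/3: at [29, 37, 101, 116, 168] ⇒ [32, 40, 104, 119, 171]

All cut coordinates (distinct, sorted): [1, 15, 25, 32, 40, 60, 74, 80, 89, 98, 104, 119, 128, 135, 143, 156, 171, 180, 187]

Fragments:
  1→15: 14 bp
  15→25: 10 bp
  25→32: 7 bp
  32→40: 8 bp
  40→60: 20 bp
  60→74: 14 bp
  74→80: 6 bp
  80→89: 9 bp
  89→98: 9 bp
  98→104: 6 bp
  104→119: 15 bp
  119→128: 9 bp
  128→135: 7 bp
  135→143: 8 bp
  143→156: 13 bp
  156→171: 15 bp
  171→180: 9 bp
  180→187: 7 bp
  187→1 (wrap): 192-187+1 = 6 bp

[6,6,6,7,7,7,8,8,9,9,9,9,10,13,14,14,15,15,20]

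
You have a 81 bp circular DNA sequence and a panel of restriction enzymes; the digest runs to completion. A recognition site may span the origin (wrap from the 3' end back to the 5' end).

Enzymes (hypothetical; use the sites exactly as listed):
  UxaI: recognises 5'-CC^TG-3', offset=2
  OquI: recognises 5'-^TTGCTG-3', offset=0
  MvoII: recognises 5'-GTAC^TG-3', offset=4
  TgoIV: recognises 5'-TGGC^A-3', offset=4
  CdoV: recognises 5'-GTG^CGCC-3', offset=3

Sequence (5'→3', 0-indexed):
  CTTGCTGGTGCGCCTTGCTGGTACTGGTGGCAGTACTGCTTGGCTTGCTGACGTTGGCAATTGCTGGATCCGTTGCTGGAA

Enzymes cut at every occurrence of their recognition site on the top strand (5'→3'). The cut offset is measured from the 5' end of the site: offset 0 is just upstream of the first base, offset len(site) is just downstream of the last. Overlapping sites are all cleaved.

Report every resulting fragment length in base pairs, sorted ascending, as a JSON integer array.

[2,4,5,7,8,9,10,10,12,14]

Per-enzyme occurrences:
  UxaI (CCTG, off=2): no sites
  OquI (TTGCTG, off=0): starts [1, 14, 44, 60, 72] → cuts [1, 14, 44, 60, 72]
  MvoII (GTACTG, off=4): starts [20, 32] → cuts [24, 36]
  TgoIV (TGGCA, off=4): starts [27, 54] → cuts [31, 58]
  CdoV (GTGCGCC, off=3): starts [7] → cuts [10]

All cut coordinates (distinct, sorted): [1, 10, 14, 24, 31, 36, 44, 58, 60, 72]

Fragment lengths:
  1→10: 9 bp
  10→14: 4 bp
  14→24: 10 bp
  24→31: 7 bp
  31→36: 5 bp
  36→44: 8 bp
  44→58: 14 bp
  58→60: 2 bp
  60→72: 12 bp
  72→1 (wrap): 81-72+1 = 10 bp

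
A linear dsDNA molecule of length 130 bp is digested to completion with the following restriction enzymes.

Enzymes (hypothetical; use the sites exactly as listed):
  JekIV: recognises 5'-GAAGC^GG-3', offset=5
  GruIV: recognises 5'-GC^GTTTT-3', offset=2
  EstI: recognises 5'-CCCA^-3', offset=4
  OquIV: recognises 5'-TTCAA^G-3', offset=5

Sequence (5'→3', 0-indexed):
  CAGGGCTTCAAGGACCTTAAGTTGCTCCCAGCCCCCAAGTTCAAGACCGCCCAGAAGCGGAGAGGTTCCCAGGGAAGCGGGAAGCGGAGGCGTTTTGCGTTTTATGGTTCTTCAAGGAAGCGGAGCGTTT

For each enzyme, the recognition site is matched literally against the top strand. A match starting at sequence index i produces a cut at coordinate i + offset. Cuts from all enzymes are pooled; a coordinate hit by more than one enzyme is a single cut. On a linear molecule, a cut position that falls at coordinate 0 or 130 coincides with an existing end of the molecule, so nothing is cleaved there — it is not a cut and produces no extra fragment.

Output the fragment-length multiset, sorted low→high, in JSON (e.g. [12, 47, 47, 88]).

Scan for sites:
  JekIV GAAGCGG/5: at [53, 73, 80, 116] ⇒ [58, 78, 85, 121]
  GruIV GCGTTTT/2: at [89, 96] ⇒ [91, 98]
  EstI CCCA/4: at [26, 33, 49, 67] ⇒ [30, 37, 53, 71]
  OquIV TTCAAG/5: at [6, 39, 110] ⇒ [11, 44, 115]

All cut coordinates (distinct, sorted): [11, 30, 37, 44, 53, 58, 71, 78, 85, 91, 98, 115, 121]

Fragment lengths:
  [0,11): 11 bp
  [11,30): 19 bp
  [30,37): 7 bp
  [37,44): 7 bp
  [44,53): 9 bp
  [53,58): 5 bp
  [58,71): 13 bp
  [71,78): 7 bp
  [78,85): 7 bp
  [85,91): 6 bp
  [91,98): 7 bp
  [98,115): 17 bp
  [115,121): 6 bp
  [121,130): 9 bp

[5,6,6,7,7,7,7,7,9,9,11,13,17,19]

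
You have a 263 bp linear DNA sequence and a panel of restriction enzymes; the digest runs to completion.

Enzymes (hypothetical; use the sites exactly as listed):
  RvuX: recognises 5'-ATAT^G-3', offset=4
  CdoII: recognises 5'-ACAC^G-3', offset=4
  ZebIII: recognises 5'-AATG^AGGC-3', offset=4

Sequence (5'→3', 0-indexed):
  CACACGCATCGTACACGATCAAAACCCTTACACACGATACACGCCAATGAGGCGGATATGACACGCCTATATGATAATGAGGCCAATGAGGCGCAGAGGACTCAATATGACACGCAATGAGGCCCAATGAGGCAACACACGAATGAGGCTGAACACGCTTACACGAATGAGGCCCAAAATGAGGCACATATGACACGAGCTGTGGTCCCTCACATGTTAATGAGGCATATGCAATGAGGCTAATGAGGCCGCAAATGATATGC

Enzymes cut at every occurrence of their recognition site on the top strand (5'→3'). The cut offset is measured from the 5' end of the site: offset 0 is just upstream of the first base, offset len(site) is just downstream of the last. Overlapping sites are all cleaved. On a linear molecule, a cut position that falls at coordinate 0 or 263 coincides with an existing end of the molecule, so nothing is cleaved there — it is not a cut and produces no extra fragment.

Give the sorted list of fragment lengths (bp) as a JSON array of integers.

[2,5,5,5,5,5,5,6,6,7,7,7,8,8,8,9,9,10,10,10,11,11,11,12,16,19,20,26]

Per-enzyme occurrences:
  RvuX ATATG/4: at [55, 68, 104, 187, 226, 257] ⇒ [59, 72, 108, 191, 230, 261]
  CdoII ACACG/4: at [1, 12, 31, 38, 60, 109, 136, 152, 160, 192] ⇒ [5, 16, 35, 42, 64, 113, 140, 156, 164, 196]
  ZebIII AATGAGGC/4: at [45, 75, 84, 115, 125, 141, 165, 177, 218, 232, 241] ⇒ [49, 79, 88, 119, 129, 145, 169, 181, 222, 236, 245]

All cut coordinates (distinct, sorted): [5, 16, 35, 42, 49, 59, 64, 72, 79, 88, 108, 113, 119, 129, 140, 145, 156, 164, 169, 181, 191, 196, 222, 230, 236, 245, 261]

Fragment lengths:
  [0,5): 5 bp
  [5,16): 11 bp
  [16,35): 19 bp
  [35,42): 7 bp
  [42,49): 7 bp
  [49,59): 10 bp
  [59,64): 5 bp
  [64,72): 8 bp
  [72,79): 7 bp
  [79,88): 9 bp
  [88,108): 20 bp
  [108,113): 5 bp
  [113,119): 6 bp
  [119,129): 10 bp
  [129,140): 11 bp
  [140,145): 5 bp
  [145,156): 11 bp
  [156,164): 8 bp
  [164,169): 5 bp
  [169,181): 12 bp
  [181,191): 10 bp
  [191,196): 5 bp
  [196,222): 26 bp
  [222,230): 8 bp
  [230,236): 6 bp
  [236,245): 9 bp
  [245,261): 16 bp
  [261,263): 2 bp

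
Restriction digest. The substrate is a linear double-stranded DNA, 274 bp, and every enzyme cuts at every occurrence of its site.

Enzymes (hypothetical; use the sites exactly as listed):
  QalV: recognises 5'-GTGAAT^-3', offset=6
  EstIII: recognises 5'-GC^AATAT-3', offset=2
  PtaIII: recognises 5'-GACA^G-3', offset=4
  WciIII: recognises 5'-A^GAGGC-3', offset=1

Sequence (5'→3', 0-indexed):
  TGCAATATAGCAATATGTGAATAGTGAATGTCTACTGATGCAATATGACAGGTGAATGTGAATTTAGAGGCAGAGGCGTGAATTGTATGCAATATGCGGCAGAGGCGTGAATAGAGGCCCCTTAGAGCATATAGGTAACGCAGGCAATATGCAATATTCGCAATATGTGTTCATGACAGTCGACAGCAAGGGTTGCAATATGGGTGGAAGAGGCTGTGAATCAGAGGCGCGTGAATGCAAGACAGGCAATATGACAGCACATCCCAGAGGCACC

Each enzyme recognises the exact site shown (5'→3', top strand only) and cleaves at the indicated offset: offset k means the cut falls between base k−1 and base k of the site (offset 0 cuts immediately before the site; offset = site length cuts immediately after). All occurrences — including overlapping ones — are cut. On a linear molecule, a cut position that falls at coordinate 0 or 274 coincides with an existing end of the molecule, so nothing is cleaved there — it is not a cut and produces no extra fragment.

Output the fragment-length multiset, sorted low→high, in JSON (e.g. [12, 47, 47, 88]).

[1,2,3,3,3,6,6,7,7,7,7,7,8,8,8,9,9,9,10,11,11,11,11,11,12,12,13,13,17,32]

Per-enzyme occurrences:
  QalV GTGAAT/6: at [16, 23, 51, 57, 77, 106, 215, 230] ⇒ [22, 29, 57, 63, 83, 112, 221, 236]
  EstIII GCAATAT/2: at [1, 9, 39, 88, 143, 150, 159, 194, 245] ⇒ [3, 11, 41, 90, 145, 152, 161, 196, 247]
  PtaIII GACAG/4: at [46, 174, 181, 240, 252] ⇒ [50, 178, 185, 244, 256]
  WciIII AGAGGC/1: at [65, 71, 100, 112, 208, 222, 265] ⇒ [66, 72, 101, 113, 209, 223, 266]

Pooled cuts: [3, 11, 22, 29, 41, 50, 57, 63, 66, 72, 83, 90, 101, 112, 113, 145, 152, 161, 178, 185, 196, 209, 221, 223, 236, 244, 247, 256, 266]

Fragment lengths:
  [0,3): 3 bp
  [3,11): 8 bp
  [11,22): 11 bp
  [22,29): 7 bp
  [29,41): 12 bp
  [41,50): 9 bp
  [50,57): 7 bp
  [57,63): 6 bp
  [63,66): 3 bp
  [66,72): 6 bp
  [72,83): 11 bp
  [83,90): 7 bp
  [90,101): 11 bp
  [101,112): 11 bp
  [112,113): 1 bp
  [113,145): 32 bp
  [145,152): 7 bp
  [152,161): 9 bp
  [161,178): 17 bp
  [178,185): 7 bp
  [185,196): 11 bp
  [196,209): 13 bp
  [209,221): 12 bp
  [221,223): 2 bp
  [223,236): 13 bp
  [236,244): 8 bp
  [244,247): 3 bp
  [247,256): 9 bp
  [256,266): 10 bp
  [266,274): 8 bp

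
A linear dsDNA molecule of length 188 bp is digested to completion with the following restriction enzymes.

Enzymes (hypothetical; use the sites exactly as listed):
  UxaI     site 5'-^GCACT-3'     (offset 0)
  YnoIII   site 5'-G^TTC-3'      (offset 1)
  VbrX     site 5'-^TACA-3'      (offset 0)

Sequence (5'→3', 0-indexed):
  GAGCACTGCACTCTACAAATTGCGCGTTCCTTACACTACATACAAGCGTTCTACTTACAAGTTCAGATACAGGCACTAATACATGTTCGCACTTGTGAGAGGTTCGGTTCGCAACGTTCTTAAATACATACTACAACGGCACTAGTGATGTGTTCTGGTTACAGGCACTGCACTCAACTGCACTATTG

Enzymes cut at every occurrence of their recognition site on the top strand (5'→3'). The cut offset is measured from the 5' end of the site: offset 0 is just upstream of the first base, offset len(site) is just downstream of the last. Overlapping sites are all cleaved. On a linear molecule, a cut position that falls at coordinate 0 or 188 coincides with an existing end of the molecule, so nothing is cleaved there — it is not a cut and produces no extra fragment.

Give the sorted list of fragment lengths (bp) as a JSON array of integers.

Site scan:
  UxaI (GCACT, off=0): starts [2, 7, 72, 88, 138, 164, 169, 179] → cuts [2, 7, 72, 88, 138, 164, 169, 179]
  YnoIII (GTTC, off=1): starts [25, 47, 60, 84, 101, 106, 115, 151] → cuts [26, 48, 61, 85, 102, 107, 116, 152]
  VbrX (TACA, off=0): starts [13, 31, 36, 40, 55, 67, 79, 124, 131, 159] → cuts [13, 31, 36, 40, 55, 67, 79, 124, 131, 159]

All cut coordinates (distinct, sorted): [2, 7, 13, 26, 31, 36, 40, 48, 55, 61, 67, 72, 79, 85, 88, 102, 107, 116, 124, 131, 138, 152, 159, 164, 169, 179]

Fragments:
  [0,2): 2 bp
  [2,7): 5 bp
  [7,13): 6 bp
  [13,26): 13 bp
  [26,31): 5 bp
  [31,36): 5 bp
  [36,40): 4 bp
  [40,48): 8 bp
  [48,55): 7 bp
  [55,61): 6 bp
  [61,67): 6 bp
  [67,72): 5 bp
  [72,79): 7 bp
  [79,85): 6 bp
  [85,88): 3 bp
  [88,102): 14 bp
  [102,107): 5 bp
  [107,116): 9 bp
  [116,124): 8 bp
  [124,131): 7 bp
  [131,138): 7 bp
  [138,152): 14 bp
  [152,159): 7 bp
  [159,164): 5 bp
  [164,169): 5 bp
  [169,179): 10 bp
  [179,188): 9 bp

[2,3,4,5,5,5,5,5,5,5,6,6,6,6,7,7,7,7,7,8,8,9,9,10,13,14,14]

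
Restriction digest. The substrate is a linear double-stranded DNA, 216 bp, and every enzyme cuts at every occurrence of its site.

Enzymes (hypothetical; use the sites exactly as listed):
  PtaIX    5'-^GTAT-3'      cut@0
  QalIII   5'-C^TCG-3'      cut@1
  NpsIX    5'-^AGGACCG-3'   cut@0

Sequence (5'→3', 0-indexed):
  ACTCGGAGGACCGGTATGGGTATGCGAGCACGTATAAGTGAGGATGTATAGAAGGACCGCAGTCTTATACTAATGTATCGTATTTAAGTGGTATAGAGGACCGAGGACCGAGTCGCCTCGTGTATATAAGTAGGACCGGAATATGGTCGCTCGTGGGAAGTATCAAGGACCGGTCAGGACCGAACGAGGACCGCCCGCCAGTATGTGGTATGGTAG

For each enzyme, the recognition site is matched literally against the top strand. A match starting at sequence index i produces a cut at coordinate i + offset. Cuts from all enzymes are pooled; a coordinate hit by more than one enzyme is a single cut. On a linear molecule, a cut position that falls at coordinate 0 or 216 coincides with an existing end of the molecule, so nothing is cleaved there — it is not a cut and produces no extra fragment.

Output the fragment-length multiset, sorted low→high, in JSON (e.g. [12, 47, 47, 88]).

Per-enzyme occurrences:
  PtaIX (GTAT, off=0): starts [13, 19, 31, 45, 74, 79, 90, 121, 159, 200, 207] → cuts [13, 19, 31, 45, 74, 79, 90, 121, 159, 200, 207]
  QalIII (CTCG, off=1): starts [1, 116, 149] → cuts [2, 117, 150]
  NpsIX (AGGACCG, off=0): starts [6, 52, 96, 103, 131, 165, 175, 186] → cuts [6, 52, 96, 103, 131, 165, 175, 186]

Pooled cuts: [2, 6, 13, 19, 31, 45, 52, 74, 79, 90, 96, 103, 117, 121, 131, 150, 159, 165, 175, 186, 200, 207]

Fragment lengths:
  [0,2): 2 bp
  [2,6): 4 bp
  [6,13): 7 bp
  [13,19): 6 bp
  [19,31): 12 bp
  [31,45): 14 bp
  [45,52): 7 bp
  [52,74): 22 bp
  [74,79): 5 bp
  [79,90): 11 bp
  [90,96): 6 bp
  [96,103): 7 bp
  [103,117): 14 bp
  [117,121): 4 bp
  [121,131): 10 bp
  [131,150): 19 bp
  [150,159): 9 bp
  [159,165): 6 bp
  [165,175): 10 bp
  [175,186): 11 bp
  [186,200): 14 bp
  [200,207): 7 bp
  [207,216): 9 bp

[2,4,4,5,6,6,6,7,7,7,7,9,9,10,10,11,11,12,14,14,14,19,22]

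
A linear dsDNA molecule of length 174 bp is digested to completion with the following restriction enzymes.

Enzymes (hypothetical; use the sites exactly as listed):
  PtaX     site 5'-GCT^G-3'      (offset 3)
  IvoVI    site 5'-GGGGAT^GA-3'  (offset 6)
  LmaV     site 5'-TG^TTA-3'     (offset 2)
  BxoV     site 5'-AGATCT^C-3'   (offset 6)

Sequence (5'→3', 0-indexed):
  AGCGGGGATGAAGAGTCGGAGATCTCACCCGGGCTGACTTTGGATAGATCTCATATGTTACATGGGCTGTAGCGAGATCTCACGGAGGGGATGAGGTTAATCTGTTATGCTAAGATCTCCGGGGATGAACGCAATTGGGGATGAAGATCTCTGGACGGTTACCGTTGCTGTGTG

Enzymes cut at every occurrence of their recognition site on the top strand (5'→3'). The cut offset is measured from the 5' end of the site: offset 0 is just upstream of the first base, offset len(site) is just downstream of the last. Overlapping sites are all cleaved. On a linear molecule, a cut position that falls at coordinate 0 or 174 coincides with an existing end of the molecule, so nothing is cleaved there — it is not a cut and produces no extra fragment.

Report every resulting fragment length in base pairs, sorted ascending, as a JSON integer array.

Per-enzyme occurrences:
  PtaX (GCTG, off=3): starts [32, 65, 166] → cuts [35, 68, 169]
  IvoVI (GGGGATGA, off=6): starts [3, 86, 120, 136] → cuts [9, 92, 126, 142]
  LmaV (TGTTA, off=2): starts [55, 102] → cuts [57, 104]
  BxoV (AGATCTC, off=6): starts [19, 45, 74, 112, 144] → cuts [25, 51, 80, 118, 150]

Pooled cuts: [9, 25, 35, 51, 57, 68, 80, 92, 104, 118, 126, 142, 150, 169]

Fragments:
  [0,9): 9 bp
  [9,25): 16 bp
  [25,35): 10 bp
  [35,51): 16 bp
  [51,57): 6 bp
  [57,68): 11 bp
  [68,80): 12 bp
  [80,92): 12 bp
  [92,104): 12 bp
  [104,118): 14 bp
  [118,126): 8 bp
  [126,142): 16 bp
  [142,150): 8 bp
  [150,169): 19 bp
  [169,174): 5 bp

[5,6,8,8,9,10,11,12,12,12,14,16,16,16,19]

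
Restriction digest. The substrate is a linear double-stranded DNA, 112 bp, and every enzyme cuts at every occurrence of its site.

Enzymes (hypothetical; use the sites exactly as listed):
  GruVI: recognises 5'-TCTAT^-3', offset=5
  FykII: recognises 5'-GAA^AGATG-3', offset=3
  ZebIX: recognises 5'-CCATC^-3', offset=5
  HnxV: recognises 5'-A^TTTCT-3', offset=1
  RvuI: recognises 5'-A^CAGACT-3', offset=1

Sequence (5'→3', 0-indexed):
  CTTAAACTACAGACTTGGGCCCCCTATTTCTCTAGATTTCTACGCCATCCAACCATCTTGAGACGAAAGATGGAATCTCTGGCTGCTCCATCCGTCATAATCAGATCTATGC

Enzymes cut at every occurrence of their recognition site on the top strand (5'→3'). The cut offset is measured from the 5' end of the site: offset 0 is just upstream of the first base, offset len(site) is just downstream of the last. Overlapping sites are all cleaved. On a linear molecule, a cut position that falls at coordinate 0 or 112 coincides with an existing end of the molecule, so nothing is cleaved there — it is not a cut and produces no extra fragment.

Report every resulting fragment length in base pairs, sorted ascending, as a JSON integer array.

Scan for sites:
  GruVI (TCTAT, off=5): starts [105] → cuts [110]
  FykII (GAAAGATG, off=3): starts [64] → cuts [67]
  ZebIX (CCATC, off=5): starts [44, 52, 87] → cuts [49, 57, 92]
  HnxV (ATTTCT, off=1): starts [25, 35] → cuts [26, 36]
  RvuI (ACAGACT, off=1): starts [8] → cuts [9]

Pooled cuts: [9, 26, 36, 49, 57, 67, 92, 110]

Fragments:
  [0,9): 9 bp
  [9,26): 17 bp
  [26,36): 10 bp
  [36,49): 13 bp
  [49,57): 8 bp
  [57,67): 10 bp
  [67,92): 25 bp
  [92,110): 18 bp
  [110,112): 2 bp

[2,8,9,10,10,13,17,18,25]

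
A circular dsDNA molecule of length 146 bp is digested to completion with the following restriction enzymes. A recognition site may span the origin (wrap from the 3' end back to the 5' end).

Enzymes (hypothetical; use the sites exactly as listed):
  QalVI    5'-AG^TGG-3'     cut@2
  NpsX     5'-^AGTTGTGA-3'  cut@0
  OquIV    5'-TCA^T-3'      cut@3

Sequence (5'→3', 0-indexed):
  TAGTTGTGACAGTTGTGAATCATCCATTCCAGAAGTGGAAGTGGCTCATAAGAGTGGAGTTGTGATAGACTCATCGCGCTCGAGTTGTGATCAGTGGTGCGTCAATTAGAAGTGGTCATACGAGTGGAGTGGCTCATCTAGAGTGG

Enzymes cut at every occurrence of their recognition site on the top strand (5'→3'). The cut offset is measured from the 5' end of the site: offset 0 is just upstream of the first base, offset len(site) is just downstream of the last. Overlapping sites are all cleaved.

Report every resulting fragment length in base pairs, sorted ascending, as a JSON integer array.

[3,4,5,6,6,6,6,7,7,7,9,9,12,12,13,16,18]

Scan for sites:
  QalVI (AGTGG, off=2): starts [33, 39, 52, 92, 110, 122, 127, 141] → cuts [35, 41, 54, 94, 112, 124, 129, 143]
  NpsX (AGTTGTGA, off=0): starts [1, 10, 57, 82] → cuts [1, 10, 57, 82]
  OquIV (TCAT, off=3): starts [19, 45, 70, 115, 133] → cuts [22, 48, 73, 118, 136]

All cut coordinates (distinct, sorted): [1, 10, 22, 35, 41, 48, 54, 57, 73, 82, 94, 112, 118, 124, 129, 136, 143]

Fragments:
  1→10: 9 bp
  10→22: 12 bp
  22→35: 13 bp
  35→41: 6 bp
  41→48: 7 bp
  48→54: 6 bp
  54→57: 3 bp
  57→73: 16 bp
  73→82: 9 bp
  82→94: 12 bp
  94→112: 18 bp
  112→118: 6 bp
  118→124: 6 bp
  124→129: 5 bp
  129→136: 7 bp
  136→143: 7 bp
  143→1 (wrap): 146-143+1 = 4 bp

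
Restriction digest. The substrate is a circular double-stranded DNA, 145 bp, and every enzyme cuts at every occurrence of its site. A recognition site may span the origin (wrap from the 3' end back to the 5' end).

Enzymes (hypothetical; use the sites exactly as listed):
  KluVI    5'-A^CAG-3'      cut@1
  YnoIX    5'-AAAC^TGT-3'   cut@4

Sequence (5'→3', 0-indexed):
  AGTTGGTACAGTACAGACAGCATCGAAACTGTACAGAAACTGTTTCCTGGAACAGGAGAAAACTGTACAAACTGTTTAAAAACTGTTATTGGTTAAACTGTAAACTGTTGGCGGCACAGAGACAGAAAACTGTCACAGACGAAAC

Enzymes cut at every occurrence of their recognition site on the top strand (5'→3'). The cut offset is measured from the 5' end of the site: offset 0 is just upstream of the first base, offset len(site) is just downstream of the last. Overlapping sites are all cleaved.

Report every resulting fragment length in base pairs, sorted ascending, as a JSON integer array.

[4,4,5,5,6,7,7,8,9,9,9,11,11,11,12,12,15]

Site scan:
  KluVI ACAG/1: at [7, 12, 16, 32, 51, 115, 121, 134, 143] ⇒ [8, 13, 17, 33, 52, 116, 122, 135, 144]
  YnoIX AAACTGT/4: at [25, 36, 59, 68, 79, 94, 101, 126] ⇒ [29, 40, 63, 72, 83, 98, 105, 130]

All cut coordinates (distinct, sorted): [8, 13, 17, 29, 33, 40, 52, 63, 72, 83, 98, 105, 116, 122, 130, 135, 144]

Fragment lengths:
  8→13: 5 bp
  13→17: 4 bp
  17→29: 12 bp
  29→33: 4 bp
  33→40: 7 bp
  40→52: 12 bp
  52→63: 11 bp
  63→72: 9 bp
  72→83: 11 bp
  83→98: 15 bp
  98→105: 7 bp
  105→116: 11 bp
  116→122: 6 bp
  122→130: 8 bp
  130→135: 5 bp
  135→144: 9 bp
  144→8 (wrap): 145-144+8 = 9 bp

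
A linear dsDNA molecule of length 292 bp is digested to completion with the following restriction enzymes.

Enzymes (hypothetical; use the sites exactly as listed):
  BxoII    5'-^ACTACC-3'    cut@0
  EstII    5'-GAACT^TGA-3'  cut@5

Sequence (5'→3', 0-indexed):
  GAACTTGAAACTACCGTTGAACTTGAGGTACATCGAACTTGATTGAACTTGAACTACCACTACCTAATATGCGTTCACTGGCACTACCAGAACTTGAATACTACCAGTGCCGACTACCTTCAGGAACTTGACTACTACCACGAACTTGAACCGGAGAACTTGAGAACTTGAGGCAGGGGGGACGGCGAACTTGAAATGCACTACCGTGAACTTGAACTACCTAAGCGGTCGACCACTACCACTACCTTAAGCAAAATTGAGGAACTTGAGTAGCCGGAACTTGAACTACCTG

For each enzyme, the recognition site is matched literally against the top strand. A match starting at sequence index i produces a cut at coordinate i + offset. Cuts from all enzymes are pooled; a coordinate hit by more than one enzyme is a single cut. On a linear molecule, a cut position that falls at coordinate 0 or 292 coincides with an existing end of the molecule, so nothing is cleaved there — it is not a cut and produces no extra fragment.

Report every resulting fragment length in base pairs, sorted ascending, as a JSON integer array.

Scan for sites:
  BxoII (ACTACC, off=0): starts [9, 52, 58, 82, 99, 112, 133, 199, 215, 234, 240, 284] → cuts [9, 52, 58, 82, 99, 112, 133, 199, 215, 234, 240, 284]
  EstII (GAACTTGA, off=5): starts [0, 18, 34, 44, 89, 123, 141, 155, 163, 186, 207, 261, 276] → cuts [5, 23, 39, 49, 94, 128, 146, 160, 168, 191, 212, 266, 281]

All cut coordinates (distinct, sorted): [5, 9, 23, 39, 49, 52, 58, 82, 94, 99, 112, 128, 133, 146, 160, 168, 191, 199, 212, 215, 234, 240, 266, 281, 284]

Fragments:
  [0,5): 5 bp
  [5,9): 4 bp
  [9,23): 14 bp
  [23,39): 16 bp
  [39,49): 10 bp
  [49,52): 3 bp
  [52,58): 6 bp
  [58,82): 24 bp
  [82,94): 12 bp
  [94,99): 5 bp
  [99,112): 13 bp
  [112,128): 16 bp
  [128,133): 5 bp
  [133,146): 13 bp
  [146,160): 14 bp
  [160,168): 8 bp
  [168,191): 23 bp
  [191,199): 8 bp
  [199,212): 13 bp
  [212,215): 3 bp
  [215,234): 19 bp
  [234,240): 6 bp
  [240,266): 26 bp
  [266,281): 15 bp
  [281,284): 3 bp
  [284,292): 8 bp

[3,3,3,4,5,5,5,6,6,8,8,8,10,12,13,13,13,14,14,15,16,16,19,23,24,26]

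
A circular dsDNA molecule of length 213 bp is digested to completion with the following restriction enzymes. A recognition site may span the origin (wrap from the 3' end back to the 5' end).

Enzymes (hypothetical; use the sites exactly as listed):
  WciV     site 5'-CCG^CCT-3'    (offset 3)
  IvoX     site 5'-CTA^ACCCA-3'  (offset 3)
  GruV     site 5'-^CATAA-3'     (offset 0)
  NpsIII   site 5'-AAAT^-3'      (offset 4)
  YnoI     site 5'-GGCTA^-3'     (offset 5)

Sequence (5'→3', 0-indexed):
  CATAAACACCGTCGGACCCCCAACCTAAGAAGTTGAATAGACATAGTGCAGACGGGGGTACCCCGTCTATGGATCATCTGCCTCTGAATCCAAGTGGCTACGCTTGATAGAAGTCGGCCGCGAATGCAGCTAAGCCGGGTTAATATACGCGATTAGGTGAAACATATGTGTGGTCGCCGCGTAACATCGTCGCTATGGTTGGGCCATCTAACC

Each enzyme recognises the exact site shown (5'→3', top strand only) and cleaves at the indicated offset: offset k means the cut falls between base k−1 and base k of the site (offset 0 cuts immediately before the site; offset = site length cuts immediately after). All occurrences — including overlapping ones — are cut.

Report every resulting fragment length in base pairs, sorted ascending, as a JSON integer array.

[3,100,110]

Per-enzyme occurrences:
  WciV (CCGCCT, off=3): no sites
  IvoX (CTAACCCA, off=3): starts [207] → cuts [210]
  GruV (CATAA, off=0): starts [0] → cuts [0]
  NpsIII (AAAT, off=4): no sites
  YnoI (GGCTA, off=5): starts [95] → cuts [100]

Pooled cuts: [0, 100, 210]

Fragments:
  0→100: 100 bp
  100→210: 110 bp
  210→0 (wrap): 213-210+0 = 3 bp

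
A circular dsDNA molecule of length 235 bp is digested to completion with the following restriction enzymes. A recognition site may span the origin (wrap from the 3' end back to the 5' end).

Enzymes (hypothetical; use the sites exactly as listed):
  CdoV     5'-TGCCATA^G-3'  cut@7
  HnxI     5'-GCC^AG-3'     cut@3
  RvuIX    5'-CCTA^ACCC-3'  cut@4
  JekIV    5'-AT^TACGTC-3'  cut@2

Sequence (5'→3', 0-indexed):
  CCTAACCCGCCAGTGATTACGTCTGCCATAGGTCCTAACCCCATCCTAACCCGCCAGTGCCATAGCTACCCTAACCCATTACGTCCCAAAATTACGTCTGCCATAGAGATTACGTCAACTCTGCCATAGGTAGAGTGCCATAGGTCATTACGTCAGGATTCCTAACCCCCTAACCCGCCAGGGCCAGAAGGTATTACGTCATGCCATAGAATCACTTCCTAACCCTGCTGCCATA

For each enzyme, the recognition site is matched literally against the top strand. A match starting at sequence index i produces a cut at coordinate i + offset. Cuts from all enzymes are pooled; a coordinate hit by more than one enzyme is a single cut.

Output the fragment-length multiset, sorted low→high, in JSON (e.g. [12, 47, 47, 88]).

Site scan:
  CdoV TGCCATAG/7: at [23, 57, 98, 121, 135, 201] ⇒ [30, 64, 105, 128, 142, 208]
  HnxI GCCAG/3: at [8, 52, 176, 182] ⇒ [11, 55, 179, 185]
  RvuIX CCTAACCC/4: at [0, 33, 44, 69, 160, 168, 217] ⇒ [4, 37, 48, 73, 164, 172, 221]
  JekIV ATTACGTC/2: at [15, 77, 90, 108, 146, 192] ⇒ [17, 79, 92, 110, 148, 194]

Pooled cuts: [4, 11, 17, 30, 37, 48, 55, 64, 73, 79, 92, 105, 110, 128, 142, 148, 164, 172, 179, 185, 194, 208, 221]

Fragments:
  4→11: 7 bp
  11→17: 6 bp
  17→30: 13 bp
  30→37: 7 bp
  37→48: 11 bp
  48→55: 7 bp
  55→64: 9 bp
  64→73: 9 bp
  73→79: 6 bp
  79→92: 13 bp
  92→105: 13 bp
  105→110: 5 bp
  110→128: 18 bp
  128→142: 14 bp
  142→148: 6 bp
  148→164: 16 bp
  164→172: 8 bp
  172→179: 7 bp
  179→185: 6 bp
  185→194: 9 bp
  194→208: 14 bp
  208→221: 13 bp
  221→4 (wrap): 235-221+4 = 18 bp

[5,6,6,6,6,7,7,7,7,8,9,9,9,11,13,13,13,13,14,14,16,18,18]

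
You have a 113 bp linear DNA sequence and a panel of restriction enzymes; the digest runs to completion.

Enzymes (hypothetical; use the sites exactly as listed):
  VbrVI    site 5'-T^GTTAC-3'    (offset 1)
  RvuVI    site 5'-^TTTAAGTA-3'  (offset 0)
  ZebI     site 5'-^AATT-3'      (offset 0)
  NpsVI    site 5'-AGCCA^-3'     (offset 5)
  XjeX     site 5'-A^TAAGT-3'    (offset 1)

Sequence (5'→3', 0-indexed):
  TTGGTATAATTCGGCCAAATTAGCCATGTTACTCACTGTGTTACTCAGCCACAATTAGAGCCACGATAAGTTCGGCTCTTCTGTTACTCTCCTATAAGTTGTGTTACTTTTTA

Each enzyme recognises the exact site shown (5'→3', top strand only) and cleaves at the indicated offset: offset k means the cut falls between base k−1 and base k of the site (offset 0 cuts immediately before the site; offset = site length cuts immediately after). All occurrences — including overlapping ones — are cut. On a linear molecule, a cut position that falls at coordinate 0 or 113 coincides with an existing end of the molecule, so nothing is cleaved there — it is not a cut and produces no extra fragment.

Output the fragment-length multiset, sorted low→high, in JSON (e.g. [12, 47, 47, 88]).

Site scan:
  VbrVI TGTTAC/1: at [26, 38, 81, 101] ⇒ [27, 39, 82, 102]
  RvuVI (TTTAAGTA, off=0): no sites
  ZebI AATT/0: at [7, 17, 52] ⇒ [7, 17, 52]
  NpsVI AGCCA/5: at [21, 46, 58] ⇒ [26, 51, 63]
  XjeX ATAAGT/1: at [65, 93] ⇒ [66, 94]

All cut coordinates (distinct, sorted): [7, 17, 26, 27, 39, 51, 52, 63, 66, 82, 94, 102]

Fragments:
  [0,7): 7 bp
  [7,17): 10 bp
  [17,26): 9 bp
  [26,27): 1 bp
  [27,39): 12 bp
  [39,51): 12 bp
  [51,52): 1 bp
  [52,63): 11 bp
  [63,66): 3 bp
  [66,82): 16 bp
  [82,94): 12 bp
  [94,102): 8 bp
  [102,113): 11 bp

[1,1,3,7,8,9,10,11,11,12,12,12,16]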